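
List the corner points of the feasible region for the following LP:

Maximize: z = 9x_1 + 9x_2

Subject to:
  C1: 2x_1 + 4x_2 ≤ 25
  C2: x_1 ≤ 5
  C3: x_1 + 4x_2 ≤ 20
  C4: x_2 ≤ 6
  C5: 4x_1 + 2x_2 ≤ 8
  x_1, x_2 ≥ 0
Each vertex is the intersection of two constraint boundaries that also satisfies all remaining constraints:
  x_1 = 0 and x_2 = 0 → (0, 0)
  4x_1 + 2x_2 = 8 and x_2 = 0 → (2, 0)
  4x_1 + 2x_2 = 8 and x_1 = 0 → (0, 4)

Vertices: (0, 0), (2, 0), (0, 4)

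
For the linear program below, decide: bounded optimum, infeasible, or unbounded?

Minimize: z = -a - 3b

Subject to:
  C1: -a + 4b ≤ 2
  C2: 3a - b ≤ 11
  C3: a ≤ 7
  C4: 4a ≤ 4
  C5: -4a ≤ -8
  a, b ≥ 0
C4 requires 4a ≤ 4, while C5 (-4a ≤ -8) is equivalent to 4a ≥ 8. Together they would need 8 ≤ 4a ≤ 4, which is impossible since 8 > 4. No point satisfies all constraints.

Infeasible — the constraint set is empty.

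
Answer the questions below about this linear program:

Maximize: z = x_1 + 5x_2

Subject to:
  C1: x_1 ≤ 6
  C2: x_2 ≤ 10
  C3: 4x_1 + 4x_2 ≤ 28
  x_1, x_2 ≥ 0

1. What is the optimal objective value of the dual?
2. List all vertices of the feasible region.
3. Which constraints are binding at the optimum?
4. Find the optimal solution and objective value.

1. 35 (by strong duality, equal to the primal optimum)
2. (0, 0), (6, 0), (6, 1), (0, 7)
3. C3, x_1 ≥ 0
4. x_1 = 0, x_2 = 7, z = 35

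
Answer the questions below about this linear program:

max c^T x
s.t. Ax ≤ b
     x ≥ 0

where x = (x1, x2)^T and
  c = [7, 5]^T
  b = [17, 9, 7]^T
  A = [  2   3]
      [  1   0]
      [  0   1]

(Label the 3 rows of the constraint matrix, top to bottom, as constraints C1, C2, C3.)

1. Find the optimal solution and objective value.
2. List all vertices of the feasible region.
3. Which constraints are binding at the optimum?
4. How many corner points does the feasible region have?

1. x1 = 8.5, x2 = 0, z = 59.5
2. (0, 0), (8.5, 0), (0, 5.667)
3. C1, x2 ≥ 0
4. 3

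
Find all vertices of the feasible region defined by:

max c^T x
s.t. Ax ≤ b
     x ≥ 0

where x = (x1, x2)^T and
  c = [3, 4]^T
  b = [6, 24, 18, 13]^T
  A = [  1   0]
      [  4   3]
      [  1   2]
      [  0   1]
Each vertex is the intersection of two constraint boundaries that also satisfies all remaining constraints:
  x1 = 0 and x2 = 0 → (0, 0)
  x1 = 6 and 4x1 + 3x2 = 24 → (6, 0)
  4x1 + 3x2 = 24 and x1 = 0 → (0, 8)

Vertices: (0, 0), (6, 0), (0, 8)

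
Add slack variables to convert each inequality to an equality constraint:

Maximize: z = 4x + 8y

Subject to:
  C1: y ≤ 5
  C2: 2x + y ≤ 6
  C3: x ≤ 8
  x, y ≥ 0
max z = 4x + 8y

s.t.
  y + s1 = 5
  2x + y + s2 = 6
  x + s3 = 8
  x, y, s1, s2, s3 ≥ 0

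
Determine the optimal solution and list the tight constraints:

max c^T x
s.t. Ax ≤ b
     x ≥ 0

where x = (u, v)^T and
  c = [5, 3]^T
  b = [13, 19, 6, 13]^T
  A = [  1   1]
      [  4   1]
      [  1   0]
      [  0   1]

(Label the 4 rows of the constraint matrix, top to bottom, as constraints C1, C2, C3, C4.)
Optimal: u = 2, v = 11
Slack at optimum:
  C1: slack = 0 (binding)
  C2: slack = 0 (binding)
  C3: slack = 4
  C4: slack = 2
  u ≥ 0: u = 2
  v ≥ 0: v = 11
Binding constraints: C1, C2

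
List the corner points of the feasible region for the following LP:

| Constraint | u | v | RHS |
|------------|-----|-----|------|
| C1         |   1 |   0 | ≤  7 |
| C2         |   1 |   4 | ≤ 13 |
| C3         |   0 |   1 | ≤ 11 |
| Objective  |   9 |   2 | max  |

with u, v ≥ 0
Each vertex is the intersection of two constraint boundaries that also satisfies all remaining constraints:
  u = 0 and v = 0 → (0, 0)
  u = 7 and v = 0 → (7, 0)
  u = 7 and u + 4v = 13 → (7, 1.5)
  u + 4v = 13 and u = 0 → (0, 3.25)

Vertices: (0, 0), (7, 0), (7, 1.5), (0, 3.25)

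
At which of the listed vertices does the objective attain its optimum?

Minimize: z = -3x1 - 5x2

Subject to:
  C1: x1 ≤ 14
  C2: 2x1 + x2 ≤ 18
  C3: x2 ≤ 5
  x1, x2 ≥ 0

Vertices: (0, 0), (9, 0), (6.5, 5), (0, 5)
Evaluating z = -3x1 - 5x2 at each vertex:
  (0, 0): z = 0
  (9, 0): z = -27
  (6.5, 5): z = -44.5
  (0, 5): z = -25

The smallest value is z = -44.5, attained at (6.5, 5).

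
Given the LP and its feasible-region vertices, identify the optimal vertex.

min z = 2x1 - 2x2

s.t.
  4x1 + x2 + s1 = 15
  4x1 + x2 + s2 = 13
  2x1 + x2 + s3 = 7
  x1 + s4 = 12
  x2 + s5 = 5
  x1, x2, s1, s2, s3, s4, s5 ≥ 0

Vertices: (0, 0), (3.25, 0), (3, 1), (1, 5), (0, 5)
Evaluating z = 2x1 - 2x2 at each vertex:
  (0, 0): z = 0
  (3.25, 0): z = 6.5
  (3, 1): z = 4
  (1, 5): z = -8
  (0, 5): z = -10

The smallest value is z = -10, attained at (0, 5).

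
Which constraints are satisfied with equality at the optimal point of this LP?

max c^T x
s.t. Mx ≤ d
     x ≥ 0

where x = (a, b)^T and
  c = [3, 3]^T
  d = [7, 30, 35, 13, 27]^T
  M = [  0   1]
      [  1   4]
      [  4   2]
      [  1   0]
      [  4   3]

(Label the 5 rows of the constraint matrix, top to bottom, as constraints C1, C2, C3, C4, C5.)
Optimal: a = 1.5, b = 7
Slack at optimum:
  C1: slack = 0 (binding)
  C2: slack = 0.5
  C3: slack = 15
  C4: slack = 11.5
  C5: slack = 0 (binding)
  a ≥ 0: a = 1.5
  b ≥ 0: b = 7
Binding constraints: C1, C5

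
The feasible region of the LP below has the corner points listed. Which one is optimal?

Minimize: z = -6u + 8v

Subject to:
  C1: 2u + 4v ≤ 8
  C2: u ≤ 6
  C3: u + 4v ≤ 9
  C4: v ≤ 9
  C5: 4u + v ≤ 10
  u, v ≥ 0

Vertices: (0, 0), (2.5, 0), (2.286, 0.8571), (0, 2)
Evaluating z = -6u + 8v at each vertex:
  (0, 0): z = 0
  (2.5, 0): z = -15
  (2.286, 0.8571): z = -6.857
  (0, 2): z = 16

The smallest value is z = -15, attained at (2.5, 0).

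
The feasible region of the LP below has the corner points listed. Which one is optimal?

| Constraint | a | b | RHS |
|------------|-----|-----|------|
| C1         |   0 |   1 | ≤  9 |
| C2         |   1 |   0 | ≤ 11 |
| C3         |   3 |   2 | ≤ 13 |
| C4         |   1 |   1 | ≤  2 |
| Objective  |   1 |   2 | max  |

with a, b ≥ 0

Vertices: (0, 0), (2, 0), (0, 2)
Evaluating z = a + 2b at each vertex:
  (0, 0): z = 0
  (2, 0): z = 2
  (0, 2): z = 4

The largest value is z = 4, attained at (0, 2).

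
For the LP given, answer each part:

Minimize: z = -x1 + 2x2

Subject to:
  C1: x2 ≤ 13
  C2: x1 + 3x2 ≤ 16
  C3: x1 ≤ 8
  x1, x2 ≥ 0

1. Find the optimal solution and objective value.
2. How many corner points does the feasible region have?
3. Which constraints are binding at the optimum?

1. x1 = 8, x2 = 0, z = -8
2. 4
3. C3, x2 ≥ 0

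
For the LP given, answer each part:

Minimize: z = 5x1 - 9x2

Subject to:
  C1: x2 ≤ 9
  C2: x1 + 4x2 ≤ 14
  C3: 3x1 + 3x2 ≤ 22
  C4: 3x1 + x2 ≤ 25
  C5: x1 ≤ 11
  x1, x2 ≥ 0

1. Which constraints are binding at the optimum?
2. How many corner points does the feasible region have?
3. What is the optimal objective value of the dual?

1. C2, x1 ≥ 0
2. 4
3. -31.5 (by strong duality, equal to the primal optimum)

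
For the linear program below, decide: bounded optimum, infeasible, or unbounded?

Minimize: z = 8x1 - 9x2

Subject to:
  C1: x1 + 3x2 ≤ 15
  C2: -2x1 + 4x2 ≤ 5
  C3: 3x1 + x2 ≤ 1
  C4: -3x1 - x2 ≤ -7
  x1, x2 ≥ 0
C3 requires 3x1 + x2 ≤ 1, while C4 (-3x1 - x2 ≤ -7) is equivalent to 3x1 + x2 ≥ 7. Together they would need 7 ≤ 3x1 + x2 ≤ 1, which is impossible since 7 > 1. No point satisfies all constraints.

Infeasible — the constraint set is empty.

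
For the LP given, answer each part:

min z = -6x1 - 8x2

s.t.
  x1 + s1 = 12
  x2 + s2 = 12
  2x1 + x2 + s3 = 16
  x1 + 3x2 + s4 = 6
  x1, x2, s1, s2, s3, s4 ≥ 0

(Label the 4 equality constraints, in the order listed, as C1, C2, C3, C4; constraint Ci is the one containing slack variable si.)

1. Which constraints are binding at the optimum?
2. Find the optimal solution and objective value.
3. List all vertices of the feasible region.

1. C4, x2 ≥ 0
2. x1 = 6, x2 = 0, z = -36
3. (0, 0), (6, 0), (0, 2)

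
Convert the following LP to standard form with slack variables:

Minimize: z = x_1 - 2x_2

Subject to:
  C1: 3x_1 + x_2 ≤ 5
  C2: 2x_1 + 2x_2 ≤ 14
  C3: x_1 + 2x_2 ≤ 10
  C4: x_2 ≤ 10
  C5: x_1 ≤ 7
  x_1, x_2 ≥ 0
min z = x_1 - 2x_2

s.t.
  3x_1 + x_2 + s1 = 5
  2x_1 + 2x_2 + s2 = 14
  x_1 + 2x_2 + s3 = 10
  x_2 + s4 = 10
  x_1 + s5 = 7
  x_1, x_2, s1, s2, s3, s4, s5 ≥ 0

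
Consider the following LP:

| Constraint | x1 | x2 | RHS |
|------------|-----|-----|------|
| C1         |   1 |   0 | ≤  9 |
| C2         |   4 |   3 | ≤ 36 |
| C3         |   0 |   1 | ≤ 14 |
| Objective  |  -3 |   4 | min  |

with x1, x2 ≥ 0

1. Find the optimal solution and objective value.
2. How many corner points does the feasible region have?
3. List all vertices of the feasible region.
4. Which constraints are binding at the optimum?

1. x1 = 9, x2 = 0, z = -27
2. 3
3. (0, 0), (9, 0), (0, 12)
4. C1, C2, x2 ≥ 0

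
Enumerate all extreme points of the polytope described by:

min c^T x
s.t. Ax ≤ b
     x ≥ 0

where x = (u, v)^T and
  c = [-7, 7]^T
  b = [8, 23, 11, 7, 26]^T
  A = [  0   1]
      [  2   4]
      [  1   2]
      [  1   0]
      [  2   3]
Each vertex is the intersection of two constraint boundaries that also satisfies all remaining constraints:
  u = 0 and v = 0 → (0, 0)
  u = 7 and v = 0 → (7, 0)
  u + 2v = 11 and u = 7 → (7, 2)
  u + 2v = 11 and u = 0 → (0, 5.5)

Vertices: (0, 0), (7, 0), (7, 2), (0, 5.5)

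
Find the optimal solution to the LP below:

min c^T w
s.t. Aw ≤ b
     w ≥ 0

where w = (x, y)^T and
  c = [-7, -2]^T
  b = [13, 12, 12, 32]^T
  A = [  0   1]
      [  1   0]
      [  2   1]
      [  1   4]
x = 6, y = 0, z = -42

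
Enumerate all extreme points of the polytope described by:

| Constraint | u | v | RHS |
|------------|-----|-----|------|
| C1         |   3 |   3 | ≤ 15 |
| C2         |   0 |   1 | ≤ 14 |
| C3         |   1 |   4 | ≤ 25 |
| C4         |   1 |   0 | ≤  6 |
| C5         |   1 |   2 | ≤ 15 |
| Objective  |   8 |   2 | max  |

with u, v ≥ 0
Each vertex is the intersection of two constraint boundaries that also satisfies all remaining constraints:
  u = 0 and v = 0 → (0, 0)
  3u + 3v = 15 and v = 0 → (5, 0)
  3u + 3v = 15 and u = 0 → (0, 5)

Vertices: (0, 0), (5, 0), (0, 5)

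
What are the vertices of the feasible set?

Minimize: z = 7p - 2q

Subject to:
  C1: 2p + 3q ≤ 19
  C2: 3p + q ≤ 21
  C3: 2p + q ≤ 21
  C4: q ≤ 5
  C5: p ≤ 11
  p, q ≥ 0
Each vertex is the intersection of two constraint boundaries that also satisfies all remaining constraints:
  p = 0 and q = 0 → (0, 0)
  3p + q = 21 and q = 0 → (7, 0)
  2p + 3q = 19 and 3p + q = 21 → (6.286, 2.143)
  2p + 3q = 19 and q = 5 → (2, 5)
  q = 5 and p = 0 → (0, 5)

Vertices: (0, 0), (7, 0), (6.286, 2.143), (2, 5), (0, 5)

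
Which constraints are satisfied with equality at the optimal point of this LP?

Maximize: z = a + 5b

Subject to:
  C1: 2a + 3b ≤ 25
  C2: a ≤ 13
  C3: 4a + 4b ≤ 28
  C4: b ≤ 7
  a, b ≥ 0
Optimal: a = 0, b = 7
Slack at optimum:
  C1: slack = 4
  C2: slack = 13
  C3: slack = 0 (binding)
  C4: slack = 0 (binding)
  a ≥ 0: a = 0 (binding)
  b ≥ 0: b = 7
Binding constraints: C3, C4, a ≥ 0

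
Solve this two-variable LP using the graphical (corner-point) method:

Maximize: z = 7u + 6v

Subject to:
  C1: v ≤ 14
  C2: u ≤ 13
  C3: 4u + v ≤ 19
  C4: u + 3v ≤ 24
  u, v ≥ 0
u = 3, v = 7, z = 63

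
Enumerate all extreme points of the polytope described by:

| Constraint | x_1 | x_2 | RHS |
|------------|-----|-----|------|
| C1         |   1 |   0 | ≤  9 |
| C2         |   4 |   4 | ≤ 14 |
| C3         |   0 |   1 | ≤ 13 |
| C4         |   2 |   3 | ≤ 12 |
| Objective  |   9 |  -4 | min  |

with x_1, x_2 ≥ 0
Each vertex is the intersection of two constraint boundaries that also satisfies all remaining constraints:
  x_1 = 0 and x_2 = 0 → (0, 0)
  4x_1 + 4x_2 = 14 and x_2 = 0 → (3.5, 0)
  4x_1 + 4x_2 = 14 and x_1 = 0 → (0, 3.5)

Vertices: (0, 0), (3.5, 0), (0, 3.5)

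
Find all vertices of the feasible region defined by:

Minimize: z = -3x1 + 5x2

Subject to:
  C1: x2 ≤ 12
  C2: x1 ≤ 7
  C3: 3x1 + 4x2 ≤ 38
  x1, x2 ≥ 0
Each vertex is the intersection of two constraint boundaries that also satisfies all remaining constraints:
  x1 = 0 and x2 = 0 → (0, 0)
  x1 = 7 and x2 = 0 → (7, 0)
  x1 = 7 and 3x1 + 4x2 = 38 → (7, 4.25)
  3x1 + 4x2 = 38 and x1 = 0 → (0, 9.5)

Vertices: (0, 0), (7, 0), (7, 4.25), (0, 9.5)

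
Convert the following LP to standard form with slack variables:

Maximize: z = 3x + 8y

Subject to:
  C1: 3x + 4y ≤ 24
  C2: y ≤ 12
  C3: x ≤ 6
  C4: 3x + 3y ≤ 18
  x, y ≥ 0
max z = 3x + 8y

s.t.
  3x + 4y + s1 = 24
  y + s2 = 12
  x + s3 = 6
  3x + 3y + s4 = 18
  x, y, s1, s2, s3, s4 ≥ 0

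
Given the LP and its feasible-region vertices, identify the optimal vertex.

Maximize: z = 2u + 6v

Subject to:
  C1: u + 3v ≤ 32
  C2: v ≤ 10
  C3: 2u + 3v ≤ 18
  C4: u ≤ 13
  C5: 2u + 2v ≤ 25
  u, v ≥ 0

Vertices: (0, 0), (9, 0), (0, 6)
Evaluating z = 2u + 6v at each vertex:
  (0, 0): z = 0
  (9, 0): z = 18
  (0, 6): z = 36

The largest value is z = 36, attained at (0, 6).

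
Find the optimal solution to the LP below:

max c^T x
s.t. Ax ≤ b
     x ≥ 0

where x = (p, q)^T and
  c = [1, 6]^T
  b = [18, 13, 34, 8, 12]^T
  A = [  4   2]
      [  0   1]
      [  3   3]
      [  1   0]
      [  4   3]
p = 0, q = 4, z = 24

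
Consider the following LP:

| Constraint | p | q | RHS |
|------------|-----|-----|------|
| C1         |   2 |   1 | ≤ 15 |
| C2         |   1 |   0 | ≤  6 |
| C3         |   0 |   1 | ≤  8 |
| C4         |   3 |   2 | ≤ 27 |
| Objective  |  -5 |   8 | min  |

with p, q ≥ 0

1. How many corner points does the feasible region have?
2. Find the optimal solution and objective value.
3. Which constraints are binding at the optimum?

1. 5
2. p = 6, q = 0, z = -30
3. C2, q ≥ 0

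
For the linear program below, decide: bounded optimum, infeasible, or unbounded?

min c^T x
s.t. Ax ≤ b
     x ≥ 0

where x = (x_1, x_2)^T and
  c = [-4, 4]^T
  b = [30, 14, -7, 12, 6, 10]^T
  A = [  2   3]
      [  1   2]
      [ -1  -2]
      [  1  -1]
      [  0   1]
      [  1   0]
The point (10, 0) satisfies every constraint, so the LP is feasible; the constraints give x_1 ≤ 10 and x_2 ≤ 6, which with x_1, x_2 ≥ 0 keep the feasible region inside a bounded box. A feasible, bounded LP attains a finite optimum at a vertex.

Evaluating z = -4x_1 + 4x_2 at each vertex:
  (7, 0): z = -28
  (10, 0): z = -40
  (10, 2): z = -32
  (2, 6): z = 16
  (0, 6): z = 24
  (0, 3.5): z = 14

Feasible with finite optimum z* = -40 at (10, 0).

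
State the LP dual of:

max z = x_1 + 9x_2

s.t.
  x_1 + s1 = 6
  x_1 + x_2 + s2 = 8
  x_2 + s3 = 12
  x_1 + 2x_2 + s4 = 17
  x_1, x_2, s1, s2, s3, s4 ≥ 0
Minimize: z = 6y1 + 8y2 + 12y3 + 17y4

Subject to:
  C1: -y1 - y2 - y4 ≤ -1
  C2: -y2 - y3 - 2y4 ≤ -9
  y1, y2, y3, y4 ≥ 0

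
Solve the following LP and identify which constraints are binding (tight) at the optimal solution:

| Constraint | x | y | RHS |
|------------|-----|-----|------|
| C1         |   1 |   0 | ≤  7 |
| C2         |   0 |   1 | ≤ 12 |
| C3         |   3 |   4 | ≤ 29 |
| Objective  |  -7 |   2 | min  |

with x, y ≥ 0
Optimal: x = 7, y = 0
Slack at optimum:
  C1: slack = 0 (binding)
  C2: slack = 12
  C3: slack = 8
  x ≥ 0: x = 7
  y ≥ 0: y = 0 (binding)
Binding constraints: C1, y ≥ 0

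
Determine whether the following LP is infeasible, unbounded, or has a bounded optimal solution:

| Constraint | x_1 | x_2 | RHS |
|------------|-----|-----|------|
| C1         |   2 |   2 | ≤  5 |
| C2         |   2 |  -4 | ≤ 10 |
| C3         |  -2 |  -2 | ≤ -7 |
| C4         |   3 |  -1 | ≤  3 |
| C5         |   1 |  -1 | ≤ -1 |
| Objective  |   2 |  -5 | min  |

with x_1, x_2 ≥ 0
C1 requires 2x_1 + 2x_2 ≤ 5, while C3 (-2x_1 - 2x_2 ≤ -7) is equivalent to 2x_1 + 2x_2 ≥ 7. Together they would need 7 ≤ 2x_1 + 2x_2 ≤ 5, which is impossible since 7 > 5. No point satisfies all constraints.

Infeasible — the constraint set is empty.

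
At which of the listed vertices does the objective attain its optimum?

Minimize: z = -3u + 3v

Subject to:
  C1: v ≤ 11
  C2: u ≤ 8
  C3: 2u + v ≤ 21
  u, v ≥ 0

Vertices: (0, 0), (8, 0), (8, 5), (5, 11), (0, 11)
(8, 0) with z = -24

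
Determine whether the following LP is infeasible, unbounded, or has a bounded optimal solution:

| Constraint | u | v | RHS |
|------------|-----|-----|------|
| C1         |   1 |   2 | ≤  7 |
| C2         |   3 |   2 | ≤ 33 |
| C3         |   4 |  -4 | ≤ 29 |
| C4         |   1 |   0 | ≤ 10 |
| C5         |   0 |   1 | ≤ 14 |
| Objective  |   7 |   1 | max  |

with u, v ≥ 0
The point (7, 0) satisfies every constraint, so the LP is feasible; the constraints give u ≤ 10 and v ≤ 14, which with u, v ≥ 0 keep the feasible region inside a bounded box. A feasible, bounded LP attains a finite optimum at a vertex.

Bounded optimum: z* = 49 at (7, 0).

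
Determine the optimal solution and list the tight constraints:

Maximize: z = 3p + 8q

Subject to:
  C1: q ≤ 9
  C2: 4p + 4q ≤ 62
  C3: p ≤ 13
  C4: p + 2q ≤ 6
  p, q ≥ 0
Optimal: p = 0, q = 3
Slack at optimum:
  C1: slack = 6
  C2: slack = 50
  C3: slack = 13
  C4: slack = 0 (binding)
  p ≥ 0: p = 0 (binding)
  q ≥ 0: q = 3
Binding constraints: C4, p ≥ 0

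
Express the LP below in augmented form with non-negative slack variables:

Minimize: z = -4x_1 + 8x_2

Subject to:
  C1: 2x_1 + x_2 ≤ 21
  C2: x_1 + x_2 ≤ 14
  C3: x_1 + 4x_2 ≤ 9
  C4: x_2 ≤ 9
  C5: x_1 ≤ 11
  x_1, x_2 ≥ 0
min z = -4x_1 + 8x_2

s.t.
  2x_1 + x_2 + s1 = 21
  x_1 + x_2 + s2 = 14
  x_1 + 4x_2 + s3 = 9
  x_2 + s4 = 9
  x_1 + s5 = 11
  x_1, x_2, s1, s2, s3, s4, s5 ≥ 0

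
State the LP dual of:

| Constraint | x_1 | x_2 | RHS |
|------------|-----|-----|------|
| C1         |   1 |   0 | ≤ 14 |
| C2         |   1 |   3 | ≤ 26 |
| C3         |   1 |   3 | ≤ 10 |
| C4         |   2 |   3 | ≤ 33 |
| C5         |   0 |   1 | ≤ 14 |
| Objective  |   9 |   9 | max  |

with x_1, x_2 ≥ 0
Minimize: z = 14y1 + 26y2 + 10y3 + 33y4 + 14y5

Subject to:
  C1: -y1 - y2 - y3 - 2y4 ≤ -9
  C2: -3y2 - 3y3 - 3y4 - y5 ≤ -9
  y1, y2, y3, y4, y5 ≥ 0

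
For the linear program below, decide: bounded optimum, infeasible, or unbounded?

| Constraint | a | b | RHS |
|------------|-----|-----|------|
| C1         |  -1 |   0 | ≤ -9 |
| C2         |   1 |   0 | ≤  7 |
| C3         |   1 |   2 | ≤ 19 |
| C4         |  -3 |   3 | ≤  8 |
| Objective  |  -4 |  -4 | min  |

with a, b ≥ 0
C2 requires a ≤ 7, while C1 (-a ≤ -9) is equivalent to a ≥ 9. Together they would need 9 ≤ a ≤ 7, which is impossible since 9 > 7. No point satisfies all constraints.

The feasible region is empty; the LP is infeasible.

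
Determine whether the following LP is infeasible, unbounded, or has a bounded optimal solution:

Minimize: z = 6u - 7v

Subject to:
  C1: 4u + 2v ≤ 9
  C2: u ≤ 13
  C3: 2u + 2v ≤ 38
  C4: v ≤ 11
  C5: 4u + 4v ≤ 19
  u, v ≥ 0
The point (0, 4.5) satisfies every constraint, so the LP is feasible; the constraints give u ≤ 13 and v ≤ 11, which with u, v ≥ 0 keep the feasible region inside a bounded box. A feasible, bounded LP attains a finite optimum at a vertex.

Evaluating z = 6u - 7v at each vertex:
  (0, 0): z = 0
  (2.25, 0): z = 13.5
  (0, 4.5): z = -31.5

The LP has an optimal solution: (0, 4.5) with z = -31.5.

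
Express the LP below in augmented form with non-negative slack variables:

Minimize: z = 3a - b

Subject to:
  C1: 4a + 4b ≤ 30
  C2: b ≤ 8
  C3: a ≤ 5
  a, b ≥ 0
min z = 3a - b

s.t.
  4a + 4b + s1 = 30
  b + s2 = 8
  a + s3 = 5
  a, b, s1, s2, s3 ≥ 0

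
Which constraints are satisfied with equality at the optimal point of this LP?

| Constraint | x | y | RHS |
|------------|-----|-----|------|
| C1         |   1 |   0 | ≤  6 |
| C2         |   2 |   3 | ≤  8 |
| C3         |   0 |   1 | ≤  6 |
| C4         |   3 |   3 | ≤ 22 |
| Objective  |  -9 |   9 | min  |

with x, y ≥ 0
Optimal: x = 4, y = 0
Binding: C2, y ≥ 0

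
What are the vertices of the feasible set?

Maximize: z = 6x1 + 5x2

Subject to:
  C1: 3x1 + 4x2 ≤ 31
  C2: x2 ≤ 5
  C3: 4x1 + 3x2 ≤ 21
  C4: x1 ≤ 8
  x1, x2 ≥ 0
Each vertex is the intersection of two constraint boundaries that also satisfies all remaining constraints:
  x1 = 0 and x2 = 0 → (0, 0)
  4x1 + 3x2 = 21 and x2 = 0 → (5.25, 0)
  x2 = 5 and 4x1 + 3x2 = 21 → (1.5, 5)
  x2 = 5 and x1 = 0 → (0, 5)

Vertices: (0, 0), (5.25, 0), (1.5, 5), (0, 5)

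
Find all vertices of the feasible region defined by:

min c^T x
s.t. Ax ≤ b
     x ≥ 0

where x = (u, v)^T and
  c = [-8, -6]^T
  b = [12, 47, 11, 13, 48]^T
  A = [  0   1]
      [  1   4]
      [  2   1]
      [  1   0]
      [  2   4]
Each vertex is the intersection of two constraint boundaries that also satisfies all remaining constraints:
  u = 0 and v = 0 → (0, 0)
  2u + v = 11 and v = 0 → (5.5, 0)
  2u + v = 11 and u = 0 → (0, 11)

Vertices: (0, 0), (5.5, 0), (0, 11)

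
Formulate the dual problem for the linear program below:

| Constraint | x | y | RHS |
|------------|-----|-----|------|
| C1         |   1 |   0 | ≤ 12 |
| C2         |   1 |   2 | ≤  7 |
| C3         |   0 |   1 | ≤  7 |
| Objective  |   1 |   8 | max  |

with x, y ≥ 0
Minimize: z = 12y1 + 7y2 + 7y3

Subject to:
  C1: -y1 - y2 ≤ -1
  C2: -2y2 - y3 ≤ -8
  y1, y2, y3 ≥ 0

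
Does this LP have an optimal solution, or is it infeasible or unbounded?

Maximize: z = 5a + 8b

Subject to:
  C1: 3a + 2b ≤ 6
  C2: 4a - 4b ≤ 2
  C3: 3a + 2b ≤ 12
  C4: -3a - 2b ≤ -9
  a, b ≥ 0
C1 requires 3a + 2b ≤ 6, while C4 (-3a - 2b ≤ -9) is equivalent to 3a + 2b ≥ 9. Together they would need 9 ≤ 3a + 2b ≤ 6, which is impossible since 9 > 6. No point satisfies all constraints.

The feasible region is empty; the LP is infeasible.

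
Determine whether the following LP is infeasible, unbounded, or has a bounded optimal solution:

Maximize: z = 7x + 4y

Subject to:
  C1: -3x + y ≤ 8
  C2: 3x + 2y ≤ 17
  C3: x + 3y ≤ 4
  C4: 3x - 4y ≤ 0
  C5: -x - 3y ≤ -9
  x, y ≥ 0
C3 requires x + 3y ≤ 4, while C5 (-x - 3y ≤ -9) is equivalent to x + 3y ≥ 9. Together they would need 9 ≤ x + 3y ≤ 4, which is impossible since 9 > 4. No point satisfies all constraints.

Infeasible — the constraint set is empty.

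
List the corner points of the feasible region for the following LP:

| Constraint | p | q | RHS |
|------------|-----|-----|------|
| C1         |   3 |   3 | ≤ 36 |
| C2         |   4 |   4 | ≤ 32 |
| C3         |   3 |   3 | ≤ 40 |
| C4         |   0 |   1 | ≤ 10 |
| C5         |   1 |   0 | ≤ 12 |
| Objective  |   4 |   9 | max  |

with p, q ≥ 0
Each vertex is the intersection of two constraint boundaries that also satisfies all remaining constraints:
  p = 0 and q = 0 → (0, 0)
  4p + 4q = 32 and q = 0 → (8, 0)
  4p + 4q = 32 and p = 0 → (0, 8)

Vertices: (0, 0), (8, 0), (0, 8)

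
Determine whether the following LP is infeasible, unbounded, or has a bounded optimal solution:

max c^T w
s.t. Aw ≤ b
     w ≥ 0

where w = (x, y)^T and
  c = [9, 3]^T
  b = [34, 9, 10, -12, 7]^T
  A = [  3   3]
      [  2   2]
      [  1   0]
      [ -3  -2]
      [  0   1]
The point (4.5, 0) satisfies every constraint, so the LP is feasible; the constraints give x ≤ 10 and y ≤ 7, which with x, y ≥ 0 keep the feasible region inside a bounded box. A feasible, bounded LP attains a finite optimum at a vertex.

Evaluating z = 9x + 3y at each vertex:
  (4, 0): z = 36
  (4.5, 0): z = 40.5
  (3, 1.5): z = 31.5

The LP has an optimal solution: (4.5, 0) with z = 40.5.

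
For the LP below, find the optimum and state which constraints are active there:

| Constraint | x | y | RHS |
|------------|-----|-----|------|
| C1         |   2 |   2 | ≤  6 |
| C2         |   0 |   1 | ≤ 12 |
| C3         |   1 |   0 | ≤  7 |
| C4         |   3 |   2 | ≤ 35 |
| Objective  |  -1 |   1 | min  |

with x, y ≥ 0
Optimal: x = 3, y = 0
Binding: C1, y ≥ 0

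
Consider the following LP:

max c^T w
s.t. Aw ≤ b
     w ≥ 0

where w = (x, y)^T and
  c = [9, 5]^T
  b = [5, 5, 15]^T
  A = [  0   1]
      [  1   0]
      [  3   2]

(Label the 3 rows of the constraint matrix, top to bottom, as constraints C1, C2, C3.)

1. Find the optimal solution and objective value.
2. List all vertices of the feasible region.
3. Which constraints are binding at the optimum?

1. x = 5, y = 0, z = 45
2. (0, 0), (5, 0), (1.667, 5), (0, 5)
3. C2, C3, y ≥ 0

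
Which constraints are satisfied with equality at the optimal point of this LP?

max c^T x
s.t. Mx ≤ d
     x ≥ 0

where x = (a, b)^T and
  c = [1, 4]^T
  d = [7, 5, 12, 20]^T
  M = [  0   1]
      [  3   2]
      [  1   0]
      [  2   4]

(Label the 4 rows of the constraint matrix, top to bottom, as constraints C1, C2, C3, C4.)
Optimal: a = 0, b = 2.5
Binding: C2, a ≥ 0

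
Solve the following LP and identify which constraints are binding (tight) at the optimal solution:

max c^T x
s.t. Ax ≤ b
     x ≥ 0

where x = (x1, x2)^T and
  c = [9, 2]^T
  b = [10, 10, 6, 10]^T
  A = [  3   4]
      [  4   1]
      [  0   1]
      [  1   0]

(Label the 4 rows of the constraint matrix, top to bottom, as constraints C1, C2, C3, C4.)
Optimal: x1 = 2.5, x2 = 0
Binding: C2, x2 ≥ 0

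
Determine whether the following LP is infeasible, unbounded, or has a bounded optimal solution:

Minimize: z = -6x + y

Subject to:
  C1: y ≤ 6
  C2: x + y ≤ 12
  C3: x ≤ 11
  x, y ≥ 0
The point (11, 0) satisfies every constraint, so the LP is feasible; the constraints give x ≤ 11 and y ≤ 6, which with x, y ≥ 0 keep the feasible region inside a bounded box. A feasible, bounded LP attains a finite optimum at a vertex.

Evaluating z = -6x + y at each vertex:
  (0, 0): z = 0
  (11, 0): z = -66
  (11, 1): z = -65
  (6, 6): z = -30
  (0, 6): z = 6

The LP has an optimal solution: (11, 0) with z = -66.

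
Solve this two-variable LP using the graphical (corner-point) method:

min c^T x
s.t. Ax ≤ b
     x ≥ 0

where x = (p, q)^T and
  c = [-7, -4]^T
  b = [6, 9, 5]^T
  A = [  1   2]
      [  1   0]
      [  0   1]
Each vertex is the intersection of two constraint boundaries that also satisfies all remaining constraints:
  p = 0 and q = 0 → (0, 0)
  p + 2q = 6 and q = 0 → (6, 0)
  p + 2q = 6 and p = 0 → (0, 3)

Evaluating z = -7p - 4q at each vertex:
  (0, 0): z = 0
  (6, 0): z = -42
  (0, 3): z = -12

The minimum is at (6, 0) with z = -42.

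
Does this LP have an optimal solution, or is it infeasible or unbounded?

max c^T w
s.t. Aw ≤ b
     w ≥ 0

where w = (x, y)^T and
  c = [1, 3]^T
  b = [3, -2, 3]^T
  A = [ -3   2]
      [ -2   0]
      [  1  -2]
Feasible point: (1, 0) satisfies every constraint, so the LP is feasible.
Direction d = (1, 1): for each constraint row a, a·d ≤ 0 —
  (-3)(1) + (2)(1) = -1 ≤ 0
  (-2)(1) + (0)(1) = -2 ≤ 0
  (1)(1) + (-2)(1) = -1 ≤ 0
and d ≥ 0, so (1, 0) + t·d stays feasible for every t ≥ 0. Along this ray z = x + 3y changes by 4 per unit t, so z → +∞.

Unbounded: there is a feasible ray along which z → +∞.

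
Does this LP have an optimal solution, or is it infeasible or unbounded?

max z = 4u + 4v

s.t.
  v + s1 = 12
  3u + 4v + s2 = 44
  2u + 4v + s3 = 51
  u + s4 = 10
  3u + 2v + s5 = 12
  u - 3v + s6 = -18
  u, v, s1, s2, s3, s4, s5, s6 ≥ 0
The point (0, 6) satisfies every constraint, so the LP is feasible; the constraints give u ≤ 10 and v ≤ 12, which with u, v ≥ 0 keep the feasible region inside a bounded box. A feasible, bounded LP attains a finite optimum at a vertex.

Evaluating z = 4u + 4v at each vertex:
  (0, 6): z = 24

The LP has an optimal solution: (0, 6) with z = 24.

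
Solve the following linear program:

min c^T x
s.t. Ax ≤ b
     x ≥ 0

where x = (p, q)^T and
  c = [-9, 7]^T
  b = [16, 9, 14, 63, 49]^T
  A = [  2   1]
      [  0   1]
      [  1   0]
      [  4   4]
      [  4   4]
Each vertex is the intersection of two constraint boundaries that also satisfies all remaining constraints:
  p = 0 and q = 0 → (0, 0)
  2p + q = 16 and q = 0 → (8, 0)
  2p + q = 16 and 4p + 4q = 49 → (3.75, 8.5)
  q = 9 and 4p + 4q = 49 → (3.25, 9)
  q = 9 and p = 0 → (0, 9)

Evaluating z = -9p + 7q at each vertex:
  (0, 0): z = 0
  (8, 0): z = -72
  (3.75, 8.5): z = 25.75
  (3.25, 9): z = 33.75
  (0, 9): z = 63

The minimum is at (8, 0) with z = -72.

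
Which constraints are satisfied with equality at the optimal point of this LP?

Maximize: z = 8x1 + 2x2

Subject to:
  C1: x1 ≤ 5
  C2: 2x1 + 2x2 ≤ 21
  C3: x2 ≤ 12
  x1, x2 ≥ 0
Optimal: x1 = 5, x2 = 5.5
Binding: C1, C2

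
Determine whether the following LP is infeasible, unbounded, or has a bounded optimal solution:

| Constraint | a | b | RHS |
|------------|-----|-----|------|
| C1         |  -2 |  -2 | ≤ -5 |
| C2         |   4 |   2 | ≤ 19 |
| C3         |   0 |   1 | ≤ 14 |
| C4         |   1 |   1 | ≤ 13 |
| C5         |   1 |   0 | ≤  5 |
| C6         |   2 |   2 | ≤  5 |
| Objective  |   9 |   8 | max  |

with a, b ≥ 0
The point (2.5, 0) satisfies every constraint, so the LP is feasible; the constraints give a ≤ 5 and b ≤ 14, which with a, b ≥ 0 keep the feasible region inside a bounded box. A feasible, bounded LP attains a finite optimum at a vertex.

Evaluating z = 9a + 8b at each vertex:
  (2.5, 0): z = 22.5
  (0, 2.5): z = 20

Bounded optimum: z* = 22.5 at (2.5, 0).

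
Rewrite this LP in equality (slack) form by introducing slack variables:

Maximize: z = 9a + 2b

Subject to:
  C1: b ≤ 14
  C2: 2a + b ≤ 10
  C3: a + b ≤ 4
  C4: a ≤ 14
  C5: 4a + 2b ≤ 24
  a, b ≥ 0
max z = 9a + 2b

s.t.
  b + s1 = 14
  2a + b + s2 = 10
  a + b + s3 = 4
  a + s4 = 14
  4a + 2b + s5 = 24
  a, b, s1, s2, s3, s4, s5 ≥ 0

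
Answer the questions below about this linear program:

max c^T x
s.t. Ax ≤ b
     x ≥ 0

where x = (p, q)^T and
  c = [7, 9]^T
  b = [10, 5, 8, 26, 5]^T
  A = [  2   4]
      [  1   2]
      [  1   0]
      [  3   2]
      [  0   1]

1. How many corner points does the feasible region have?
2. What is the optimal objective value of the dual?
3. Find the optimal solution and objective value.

1. 3
2. 35 (by strong duality, equal to the primal optimum)
3. p = 5, q = 0, z = 35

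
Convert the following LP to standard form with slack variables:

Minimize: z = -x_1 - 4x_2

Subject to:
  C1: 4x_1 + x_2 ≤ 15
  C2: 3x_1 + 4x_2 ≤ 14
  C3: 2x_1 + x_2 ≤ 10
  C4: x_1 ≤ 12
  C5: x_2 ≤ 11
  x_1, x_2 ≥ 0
min z = -x_1 - 4x_2

s.t.
  4x_1 + x_2 + s1 = 15
  3x_1 + 4x_2 + s2 = 14
  2x_1 + x_2 + s3 = 10
  x_1 + s4 = 12
  x_2 + s5 = 11
  x_1, x_2, s1, s2, s3, s4, s5 ≥ 0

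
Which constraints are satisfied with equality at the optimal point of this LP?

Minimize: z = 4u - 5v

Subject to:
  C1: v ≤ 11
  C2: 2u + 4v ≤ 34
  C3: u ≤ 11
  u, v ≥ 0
Optimal: u = 0, v = 8.5
Slack at optimum:
  C1: slack = 2.5
  C2: slack = 0 (binding)
  C3: slack = 11
  u ≥ 0: u = 0 (binding)
  v ≥ 0: v = 8.5
Binding constraints: C2, u ≥ 0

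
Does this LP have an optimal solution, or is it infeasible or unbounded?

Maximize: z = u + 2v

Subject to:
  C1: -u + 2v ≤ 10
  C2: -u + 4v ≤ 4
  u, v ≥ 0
Feasible point: (0, 0) satisfies every constraint, so the LP is feasible.
Direction d = (1, 0): for each constraint row a, a·d ≤ 0 —
  (-1)(1) + (2)(0) = -1 ≤ 0
  (-1)(1) + (4)(0) = -1 ≤ 0
and d ≥ 0, so (0, 0) + t·d stays feasible for every t ≥ 0. Along this ray z = u + 2v changes by 1 per unit t, so z → +∞.

The LP is unbounded; z can be made arbitrarily large.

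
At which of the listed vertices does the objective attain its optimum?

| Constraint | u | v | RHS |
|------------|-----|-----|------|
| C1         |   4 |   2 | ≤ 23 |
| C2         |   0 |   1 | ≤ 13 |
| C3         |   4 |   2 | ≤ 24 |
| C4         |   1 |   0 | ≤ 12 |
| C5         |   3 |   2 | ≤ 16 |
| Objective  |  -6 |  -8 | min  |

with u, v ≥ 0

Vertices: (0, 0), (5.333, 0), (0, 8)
Evaluating z = -6u - 8v at each vertex:
  (0, 0): z = 0
  (5.333, 0): z = -32
  (0, 8): z = -64

The smallest value is z = -64, attained at (0, 8).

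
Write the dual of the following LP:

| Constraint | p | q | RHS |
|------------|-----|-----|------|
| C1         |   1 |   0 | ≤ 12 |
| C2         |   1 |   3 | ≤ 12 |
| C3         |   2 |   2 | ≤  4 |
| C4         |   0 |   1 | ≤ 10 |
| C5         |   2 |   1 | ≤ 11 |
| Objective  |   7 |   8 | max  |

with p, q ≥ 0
Minimize: z = 12y1 + 12y2 + 4y3 + 10y4 + 11y5

Subject to:
  C1: -y1 - y2 - 2y3 - 2y5 ≤ -7
  C2: -3y2 - 2y3 - y4 - y5 ≤ -8
  y1, y2, y3, y4, y5 ≥ 0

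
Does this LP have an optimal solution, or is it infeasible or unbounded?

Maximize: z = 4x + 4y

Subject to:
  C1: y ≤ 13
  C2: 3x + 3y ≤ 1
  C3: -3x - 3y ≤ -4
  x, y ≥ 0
C2 requires 3x + 3y ≤ 1, while C3 (-3x - 3y ≤ -4) is equivalent to 3x + 3y ≥ 4. Together they would need 4 ≤ 3x + 3y ≤ 1, which is impossible since 4 > 1. No point satisfies all constraints.

The feasible region is empty; the LP is infeasible.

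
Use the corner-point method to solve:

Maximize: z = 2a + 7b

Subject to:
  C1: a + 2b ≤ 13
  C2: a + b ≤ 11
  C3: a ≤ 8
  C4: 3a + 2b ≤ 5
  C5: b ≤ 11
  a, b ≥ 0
Each vertex is the intersection of two constraint boundaries that also satisfies all remaining constraints:
  a = 0 and b = 0 → (0, 0)
  3a + 2b = 5 and b = 0 → (1.667, 0)
  3a + 2b = 5 and a = 0 → (0, 2.5)

Evaluating z = 2a + 7b at each vertex:
  (0, 0): z = 0
  (1.667, 0): z = 3.333
  (0, 2.5): z = 17.5

The maximum is at (0, 2.5) with z = 17.5.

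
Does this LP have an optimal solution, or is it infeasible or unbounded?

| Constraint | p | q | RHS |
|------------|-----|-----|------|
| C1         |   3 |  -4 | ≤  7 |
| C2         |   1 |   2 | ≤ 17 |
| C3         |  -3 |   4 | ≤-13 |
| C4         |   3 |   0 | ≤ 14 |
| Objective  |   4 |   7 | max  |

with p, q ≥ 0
C1 requires 3p - 4q ≤ 7, while C3 (-3p + 4q ≤ -13) is equivalent to 3p - 4q ≥ 13. Together they would need 13 ≤ 3p - 4q ≤ 7, which is impossible since 13 > 7. No point satisfies all constraints.

Infeasible — the constraint set is empty.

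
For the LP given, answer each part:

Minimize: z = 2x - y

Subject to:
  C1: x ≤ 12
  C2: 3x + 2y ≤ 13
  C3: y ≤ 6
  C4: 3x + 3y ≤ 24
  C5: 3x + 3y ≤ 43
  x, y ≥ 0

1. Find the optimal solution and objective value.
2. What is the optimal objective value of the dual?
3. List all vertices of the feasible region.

1. x = 0, y = 6, z = -6
2. -6 (by strong duality, equal to the primal optimum)
3. (0, 0), (4.333, 0), (0.3333, 6), (0, 6)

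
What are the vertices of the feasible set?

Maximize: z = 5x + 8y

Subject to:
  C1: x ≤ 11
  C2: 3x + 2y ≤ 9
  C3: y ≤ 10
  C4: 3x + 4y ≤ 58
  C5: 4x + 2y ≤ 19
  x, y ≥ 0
Each vertex is the intersection of two constraint boundaries that also satisfies all remaining constraints:
  x = 0 and y = 0 → (0, 0)
  3x + 2y = 9 and y = 0 → (3, 0)
  3x + 2y = 9 and x = 0 → (0, 4.5)

Vertices: (0, 0), (3, 0), (0, 4.5)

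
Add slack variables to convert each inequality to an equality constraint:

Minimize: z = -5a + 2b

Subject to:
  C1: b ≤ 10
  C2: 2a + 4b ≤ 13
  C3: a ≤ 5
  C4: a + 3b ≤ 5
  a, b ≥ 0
min z = -5a + 2b

s.t.
  b + s1 = 10
  2a + 4b + s2 = 13
  a + s3 = 5
  a + 3b + s4 = 5
  a, b, s1, s2, s3, s4 ≥ 0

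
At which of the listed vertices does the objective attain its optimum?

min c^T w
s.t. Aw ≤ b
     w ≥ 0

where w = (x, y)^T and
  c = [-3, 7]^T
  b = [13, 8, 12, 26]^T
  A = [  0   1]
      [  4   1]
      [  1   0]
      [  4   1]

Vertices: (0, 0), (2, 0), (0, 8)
Evaluating z = -3x + 7y at each vertex:
  (0, 0): z = 0
  (2, 0): z = -6
  (0, 8): z = 56

The smallest value is z = -6, attained at (2, 0).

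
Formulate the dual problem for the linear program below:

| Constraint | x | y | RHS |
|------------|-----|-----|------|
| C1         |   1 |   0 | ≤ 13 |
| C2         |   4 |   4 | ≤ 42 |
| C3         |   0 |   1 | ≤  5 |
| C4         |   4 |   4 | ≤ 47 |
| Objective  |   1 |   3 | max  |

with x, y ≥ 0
Minimize: z = 13y1 + 42y2 + 5y3 + 47y4

Subject to:
  C1: -y1 - 4y2 - 4y4 ≤ -1
  C2: -4y2 - y3 - 4y4 ≤ -3
  y1, y2, y3, y4 ≥ 0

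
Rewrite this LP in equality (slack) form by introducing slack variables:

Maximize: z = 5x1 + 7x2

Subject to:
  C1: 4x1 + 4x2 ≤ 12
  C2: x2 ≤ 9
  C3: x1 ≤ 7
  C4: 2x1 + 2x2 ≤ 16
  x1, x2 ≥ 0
max z = 5x1 + 7x2

s.t.
  4x1 + 4x2 + s1 = 12
  x2 + s2 = 9
  x1 + s3 = 7
  2x1 + 2x2 + s4 = 16
  x1, x2, s1, s2, s3, s4 ≥ 0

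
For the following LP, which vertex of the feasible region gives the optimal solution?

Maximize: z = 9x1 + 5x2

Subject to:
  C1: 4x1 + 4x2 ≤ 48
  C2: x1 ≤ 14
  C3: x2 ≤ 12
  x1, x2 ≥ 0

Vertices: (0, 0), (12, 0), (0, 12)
Evaluating z = 9x1 + 5x2 at each vertex:
  (0, 0): z = 0
  (12, 0): z = 108
  (0, 12): z = 60

The largest value is z = 108, attained at (12, 0).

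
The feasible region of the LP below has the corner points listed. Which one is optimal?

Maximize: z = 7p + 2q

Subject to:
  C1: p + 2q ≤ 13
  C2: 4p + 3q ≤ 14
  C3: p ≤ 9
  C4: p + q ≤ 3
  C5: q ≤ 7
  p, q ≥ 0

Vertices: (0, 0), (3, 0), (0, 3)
Evaluating z = 7p + 2q at each vertex:
  (0, 0): z = 0
  (3, 0): z = 21
  (0, 3): z = 6

The largest value is z = 21, attained at (3, 0).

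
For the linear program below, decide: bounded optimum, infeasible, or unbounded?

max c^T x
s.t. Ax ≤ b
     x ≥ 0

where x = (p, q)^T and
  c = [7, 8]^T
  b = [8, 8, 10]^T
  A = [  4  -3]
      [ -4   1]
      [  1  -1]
Feasible point: (0, 0) satisfies every constraint, so the LP is feasible.
Direction d = (3, 4): for each constraint row a, a·d ≤ 0 —
  (4)(3) + (-3)(4) = 0 ≤ 0
  (-4)(3) + (1)(4) = -8 ≤ 0
  (1)(3) + (-1)(4) = -1 ≤ 0
and d ≥ 0, so (0, 0) + t·d stays feasible for every t ≥ 0. Along this ray z = 7p + 8q changes by 53 per unit t, so z → +∞.

Unbounded — the objective can increase without bound over the feasible region.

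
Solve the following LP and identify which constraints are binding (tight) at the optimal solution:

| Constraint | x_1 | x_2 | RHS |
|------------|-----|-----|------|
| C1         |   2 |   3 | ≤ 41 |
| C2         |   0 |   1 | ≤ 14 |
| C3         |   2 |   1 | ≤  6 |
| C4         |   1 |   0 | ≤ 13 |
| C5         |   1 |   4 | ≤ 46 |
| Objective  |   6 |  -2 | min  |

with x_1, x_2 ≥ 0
Optimal: x_1 = 0, x_2 = 6
Slack at optimum:
  C1: slack = 23
  C2: slack = 8
  C3: slack = 0 (binding)
  C4: slack = 13
  C5: slack = 22
  x_1 ≥ 0: x_1 = 0 (binding)
  x_2 ≥ 0: x_2 = 6
Binding constraints: C3, x_1 ≥ 0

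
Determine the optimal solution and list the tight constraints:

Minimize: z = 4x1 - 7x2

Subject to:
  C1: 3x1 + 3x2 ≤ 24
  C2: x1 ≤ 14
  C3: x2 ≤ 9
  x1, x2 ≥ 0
Optimal: x1 = 0, x2 = 8
Binding: C1, x1 ≥ 0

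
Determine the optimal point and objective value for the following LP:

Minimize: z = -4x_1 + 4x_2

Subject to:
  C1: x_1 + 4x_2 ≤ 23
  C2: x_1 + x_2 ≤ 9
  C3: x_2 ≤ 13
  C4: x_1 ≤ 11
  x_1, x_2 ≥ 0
Each vertex is the intersection of two constraint boundaries that also satisfies all remaining constraints:
  x_1 = 0 and x_2 = 0 → (0, 0)
  x_1 + x_2 = 9 and x_2 = 0 → (9, 0)
  x_1 + 4x_2 = 23 and x_1 + x_2 = 9 → (4.333, 4.667)
  x_1 + 4x_2 = 23 and x_1 = 0 → (0, 5.75)

Evaluating z = -4x_1 + 4x_2 at each vertex:
  (0, 0): z = 0
  (9, 0): z = -36
  (4.333, 4.667): z = 1.333
  (0, 5.75): z = 23

The minimum is at (9, 0) with z = -36.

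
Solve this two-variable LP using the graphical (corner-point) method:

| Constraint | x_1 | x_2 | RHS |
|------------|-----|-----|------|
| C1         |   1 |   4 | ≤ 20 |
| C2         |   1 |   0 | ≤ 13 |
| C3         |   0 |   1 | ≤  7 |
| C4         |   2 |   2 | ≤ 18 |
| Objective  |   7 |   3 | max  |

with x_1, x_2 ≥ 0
Each vertex is the intersection of two constraint boundaries that also satisfies all remaining constraints:
  x_1 = 0 and x_2 = 0 → (0, 0)
  2x_1 + 2x_2 = 18 and x_2 = 0 → (9, 0)
  x_1 + 4x_2 = 20 and 2x_1 + 2x_2 = 18 → (5.333, 3.667)
  x_1 + 4x_2 = 20 and x_1 = 0 → (0, 5)

Evaluating z = 7x_1 + 3x_2 at each vertex:
  (0, 0): z = 0
  (9, 0): z = 63
  (5.333, 3.667): z = 48.33
  (0, 5): z = 15

The maximum is at (9, 0) with z = 63.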